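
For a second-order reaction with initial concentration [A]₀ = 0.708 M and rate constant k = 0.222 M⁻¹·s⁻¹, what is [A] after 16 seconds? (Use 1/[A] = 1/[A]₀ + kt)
0.2014 M

1/[A] = 1/[A]₀ + k·t = 1/0.708 + (0.222)·(16) = 1.4124 + 3.5520 = 4.9644
[A] = 1/4.9644 = 0.2014 M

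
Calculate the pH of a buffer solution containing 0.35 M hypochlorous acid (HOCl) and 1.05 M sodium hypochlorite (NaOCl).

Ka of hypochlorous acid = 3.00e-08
pH = 8.00

pKa = -log(3.00e-08) = 7.52. pH = pKa + log([A⁻]/[HA]) = 7.52 + log(1.05/0.35)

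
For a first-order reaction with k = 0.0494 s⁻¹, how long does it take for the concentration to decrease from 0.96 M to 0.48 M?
14.03 s

From ln[A] = ln[A]₀ - k·t: t = ln([A]₀/[A])/k = ln(0.96/0.48)/0.0494 = ln(2.0000)/0.0494 = 0.6931/0.0494 = 14.03 s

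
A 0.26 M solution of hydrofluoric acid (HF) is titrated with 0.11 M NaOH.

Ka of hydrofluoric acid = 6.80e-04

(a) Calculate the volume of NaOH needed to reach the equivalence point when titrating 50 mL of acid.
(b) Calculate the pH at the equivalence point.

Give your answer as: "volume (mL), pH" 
V = 118.2 mL, pH = 8.03

(a) At equivalence: moles acid = moles base.
moles acid = 0.26 × 0.05 = 0.013 mol; V_NaOH = 0.013/0.11 = 0.1182 L = 118.2 mL.
(b) At equivalence, all acid → conjugate base A⁻ at [A⁻] = 0.013/0.1682 = 0.0773 M.
Kb = Kw/Ka = 1.0e-14/6.80e-04 = 1.471e-11; [OH⁻] = √(Kb·[A⁻]) = 1.066e-06; pOH = 5.97; pH = 14 − pOH = 8.03.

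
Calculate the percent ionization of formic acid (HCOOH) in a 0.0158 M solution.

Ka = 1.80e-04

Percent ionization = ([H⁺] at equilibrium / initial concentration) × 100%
Percent ionization = 10.1%

Let x = [H⁺]. Ka = x²/(C - x) ⇒ x² + (1.80e-04)x - (1.80e-04)(0.0158) = 0. x = 1.5988e-03. Percent = (1.5988e-03/0.0158) × 100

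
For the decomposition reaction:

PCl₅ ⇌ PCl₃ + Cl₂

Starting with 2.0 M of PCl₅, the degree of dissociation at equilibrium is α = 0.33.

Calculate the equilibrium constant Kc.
K_c = 0.3251

x = α·[A]₀ = 0.33 × 2.0 = 0.66 M dissociated.
At eq: [PCl₅] = 2.0 − 0.66 = 1.34 M; [PCl₃] = [Cl₂] = x = 0.66 M.
Kc = [PCl₃][Cl₂]/[PCl₅] = (0.66)²/1.34 = 0.3251.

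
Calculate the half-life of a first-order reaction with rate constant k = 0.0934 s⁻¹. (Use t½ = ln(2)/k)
7.42 s

t½ = ln(2)/k = 0.6931/0.0934 = 7.42 s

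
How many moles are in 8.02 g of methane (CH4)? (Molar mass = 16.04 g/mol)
Moles = 8.02 g ÷ 16.04 g/mol = 0.5 mol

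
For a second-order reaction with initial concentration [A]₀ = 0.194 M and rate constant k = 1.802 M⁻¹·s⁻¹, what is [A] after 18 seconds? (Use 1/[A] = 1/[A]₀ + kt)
0.0266 M

1/[A] = 1/[A]₀ + k·t = 1/0.194 + (1.802)·(18) = 5.1546 + 32.4360 = 37.5906
[A] = 1/37.5906 = 0.0266 M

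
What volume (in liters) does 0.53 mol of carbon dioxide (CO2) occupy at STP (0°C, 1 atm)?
At STP, 1 mol of gas occupies 22.4 L
Volume = 0.53 mol × 22.4 L/mol = 11.87 L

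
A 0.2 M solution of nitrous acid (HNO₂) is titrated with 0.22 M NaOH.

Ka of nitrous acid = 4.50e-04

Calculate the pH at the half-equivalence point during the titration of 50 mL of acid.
pH = pKa = 3.35

At the half-equivalence point, [HA] = [A⁻], so by Henderson–Hasselbalch pH = pKa + log(1) = pKa.
pKa = −log(4.50e-04) = 3.35.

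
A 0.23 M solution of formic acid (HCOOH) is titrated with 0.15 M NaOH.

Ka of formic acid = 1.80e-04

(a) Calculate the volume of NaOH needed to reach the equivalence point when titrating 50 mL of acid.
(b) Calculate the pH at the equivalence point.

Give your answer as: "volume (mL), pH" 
V = 76.7 mL, pH = 8.35

(a) At equivalence: moles acid = moles base.
moles acid = 0.23 × 0.05 = 0.0115 mol; V_NaOH = 0.0115/0.15 = 0.07667 L = 76.7 mL.
(b) At equivalence, all acid → conjugate base A⁻ at [A⁻] = 0.0115/0.1267 = 0.09079 M.
Kb = Kw/Ka = 1.0e-14/1.80e-04 = 5.556e-11; [OH⁻] = √(Kb·[A⁻]) = 2.246e-06; pOH = 5.65; pH = 14 − pOH = 8.35.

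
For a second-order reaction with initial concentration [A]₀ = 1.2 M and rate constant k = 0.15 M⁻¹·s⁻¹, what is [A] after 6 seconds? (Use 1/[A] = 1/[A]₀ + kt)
0.5769 M

1/[A] = 1/[A]₀ + k·t = 1/1.2 + (0.15)·(6) = 0.8333 + 0.9000 = 1.7333
[A] = 1/1.7333 = 0.5769 M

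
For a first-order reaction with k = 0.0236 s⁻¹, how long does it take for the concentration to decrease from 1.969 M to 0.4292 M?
64.55 s

From ln[A] = ln[A]₀ - k·t: t = ln([A]₀/[A])/k = ln(1.969/0.4292)/0.0236 = ln(4.5876)/0.0236 = 1.5234/0.0236 = 64.55 s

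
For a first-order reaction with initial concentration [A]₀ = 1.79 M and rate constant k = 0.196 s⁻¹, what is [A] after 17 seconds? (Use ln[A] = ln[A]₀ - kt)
0.0639 M

ln[A] = ln[A]₀ - k·t = ln(1.79) - (0.196)·(17) = 0.5822 - 3.3320 = -2.7498
[A] = e^(-2.7498) = 0.0639 M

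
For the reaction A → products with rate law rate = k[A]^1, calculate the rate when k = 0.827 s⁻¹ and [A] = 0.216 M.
0.1786 M/s

rate = k·[A]^1 = 0.827·(0.216)^1 = 0.827·0.216 = 0.1786 M/s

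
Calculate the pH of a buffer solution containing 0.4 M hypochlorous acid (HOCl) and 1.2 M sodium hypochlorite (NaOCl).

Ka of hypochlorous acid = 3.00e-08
pH = 8.00

pKa = -log(3.00e-08) = 7.52. pH = pKa + log([A⁻]/[HA]) = 7.52 + log(1.2/0.4)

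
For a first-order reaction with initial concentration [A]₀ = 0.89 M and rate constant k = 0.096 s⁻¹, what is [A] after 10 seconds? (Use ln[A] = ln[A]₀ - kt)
0.3408 M

ln[A] = ln[A]₀ - k·t = ln(0.89) - (0.096)·(10) = -0.1165 - 0.9600 = -1.0765
[A] = e^(-1.0765) = 0.3408 M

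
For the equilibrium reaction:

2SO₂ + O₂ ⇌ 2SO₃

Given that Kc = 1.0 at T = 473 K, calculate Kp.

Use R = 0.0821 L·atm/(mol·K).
K_p = 0.0258

Δn = (moles gaseous products) − (moles gaseous reactants) = -1
T = 473 K; RT = 0.0821 × 473 = 38.8333
Kp = Kc·(RT)^Δn = 1.0 × (38.8333)^-1 = 1.0 × 0.0257511 = 0.0258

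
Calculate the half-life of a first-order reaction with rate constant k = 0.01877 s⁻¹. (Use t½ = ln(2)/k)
36.93 s

t½ = ln(2)/k = 0.6931/0.01877 = 36.93 s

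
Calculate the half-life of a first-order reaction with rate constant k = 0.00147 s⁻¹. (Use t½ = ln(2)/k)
471.53 s

t½ = ln(2)/k = 0.6931/0.00147 = 471.53 s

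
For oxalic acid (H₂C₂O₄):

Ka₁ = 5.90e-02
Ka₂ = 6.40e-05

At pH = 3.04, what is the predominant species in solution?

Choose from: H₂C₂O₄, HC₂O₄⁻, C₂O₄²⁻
HC₂O₄⁻

pKa1 = 1.23, pKa2 = 4.19. Each pKa is the crossover between adjacent species; pH = 3.04 lies in the region where HC₂O₄⁻ predominates.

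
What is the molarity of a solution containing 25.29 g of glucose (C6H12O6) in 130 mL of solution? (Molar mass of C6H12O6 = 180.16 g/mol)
Moles of C6H12O6 = 25.29 g ÷ 180.16 g/mol = 0.140375 mol
Volume = 130 mL = 0.13 L
Molarity = 0.140375 mol ÷ 0.13 L = 1.08 M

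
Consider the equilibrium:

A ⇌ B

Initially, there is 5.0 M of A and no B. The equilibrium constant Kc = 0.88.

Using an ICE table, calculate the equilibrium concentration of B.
[B] = 2.340 M

ICE: [A] = 5.0 − x, [B] = x.
Kc = x/(5.0 − x) = 0.88 ⇒ x = 0.88·5.0/(1 + 0.88) = 4.4/1.88 = 2.34.
[B] = x = 2.340 M.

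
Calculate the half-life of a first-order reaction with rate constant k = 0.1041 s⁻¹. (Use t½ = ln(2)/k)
6.66 s

t½ = ln(2)/k = 0.6931/0.1041 = 6.66 s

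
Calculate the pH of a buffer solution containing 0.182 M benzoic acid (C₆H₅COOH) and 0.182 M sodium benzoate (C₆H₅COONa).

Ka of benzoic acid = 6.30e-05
pH = 4.20

pKa = -log(6.30e-05) = 4.20. pH = pKa + log([A⁻]/[HA]) = 4.20 + log(0.182/0.182)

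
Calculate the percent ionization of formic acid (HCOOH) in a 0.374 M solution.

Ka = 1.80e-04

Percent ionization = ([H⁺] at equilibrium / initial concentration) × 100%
Percent ionization = 2.17%

Let x = [H⁺]. Ka = x²/(C - x) ⇒ x² + (1.80e-04)x - (1.80e-04)(0.374) = 0. x = 8.1154e-03. Percent = (8.1154e-03/0.374) × 100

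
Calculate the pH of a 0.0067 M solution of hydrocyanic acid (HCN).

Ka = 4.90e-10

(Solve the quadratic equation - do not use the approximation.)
pH = 5.74

x² + Ka×x - Ka×C = 0. Using quadratic formula: [H⁺] = 1.8117e-06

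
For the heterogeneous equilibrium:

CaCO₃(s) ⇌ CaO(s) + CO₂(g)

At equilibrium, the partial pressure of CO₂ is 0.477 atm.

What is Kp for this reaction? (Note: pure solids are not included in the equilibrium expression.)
K_p = 0.477

Solids (CaCO₃, CaO) have activity 1 and are excluded.
Kp = P(CO₂) = 0.477.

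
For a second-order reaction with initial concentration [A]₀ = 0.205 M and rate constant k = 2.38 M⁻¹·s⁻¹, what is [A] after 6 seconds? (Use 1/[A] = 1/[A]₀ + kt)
0.0522 M

1/[A] = 1/[A]₀ + k·t = 1/0.205 + (2.38)·(6) = 4.8780 + 14.2800 = 19.1580
[A] = 1/19.1580 = 0.0522 M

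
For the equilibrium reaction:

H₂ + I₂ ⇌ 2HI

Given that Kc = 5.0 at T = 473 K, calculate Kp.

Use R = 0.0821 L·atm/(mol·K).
K_p = 5.0000

Δn = (moles gaseous products) − (moles gaseous reactants) = 0
T = 473 K; RT = 0.0821 × 473 = 38.8333
Kp = Kc·(RT)^Δn = 5.0 × (38.8333)^0 = 5.0 × 1 = 5.0000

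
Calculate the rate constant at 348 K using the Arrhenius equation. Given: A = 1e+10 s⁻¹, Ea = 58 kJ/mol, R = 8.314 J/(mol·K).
1.97e+01 s⁻¹

k = A·exp(-Ea/(R·T)) = 1e+10·exp(-58000/(8.314·348)) = 1e+10·exp(-20.0465) = 1e+10·1.9675e-09 = 1.97e+01 s⁻¹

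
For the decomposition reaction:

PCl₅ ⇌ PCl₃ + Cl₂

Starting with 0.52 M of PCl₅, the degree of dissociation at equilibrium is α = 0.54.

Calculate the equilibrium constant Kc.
K_c = 0.3296

x = α·[A]₀ = 0.54 × 0.52 = 0.2808 M dissociated.
At eq: [PCl₅] = 0.52 − 0.2808 = 0.2392 M; [PCl₃] = [Cl₂] = x = 0.2808 M.
Kc = [PCl₃][Cl₂]/[PCl₅] = (0.2808)²/0.2392 = 0.3296.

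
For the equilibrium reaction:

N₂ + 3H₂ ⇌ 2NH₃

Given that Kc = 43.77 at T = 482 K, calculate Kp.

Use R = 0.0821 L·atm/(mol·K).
K_p = 0.0280

Δn = (moles gaseous products) − (moles gaseous reactants) = -2
T = 482 K; RT = 0.0821 × 482 = 39.5722
Kp = Kc·(RT)^Δn = 43.77 × (39.5722)^-2 = 43.77 × 0.000638586 = 0.0280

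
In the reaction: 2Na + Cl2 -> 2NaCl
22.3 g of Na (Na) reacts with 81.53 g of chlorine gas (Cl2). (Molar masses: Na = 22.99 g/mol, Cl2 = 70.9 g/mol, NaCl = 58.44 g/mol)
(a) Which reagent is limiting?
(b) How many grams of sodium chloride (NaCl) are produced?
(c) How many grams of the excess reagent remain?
(a) Na, (b) 56.69 g, (c) 47.14 g

Moles of Na = 22.3 g ÷ 22.99 g/mol = 0.969987 mol
Moles of Cl2 = 81.53 g ÷ 70.9 g/mol = 1.14993 mol
Moles ÷ coefficient: Na: 0.969987/2 = 0.485, Cl2: 1.14993/1 = 1.15
(a) Na has the smaller value, so Na is the limiting reagent.
(b) Moles of NaCl = 0.969987 mol Na × (2/2) = 0.969987 mol; mass = 0.969987 mol × 58.44 g/mol = 56.69 g
(c) Cl2 consumed = 0.969987 × (1/2) = 0.484993 mol; remaining = 1.14993 − 0.484993 = 0.664936 mol; mass = 0.664936 mol × 70.9 g/mol = 47.14 g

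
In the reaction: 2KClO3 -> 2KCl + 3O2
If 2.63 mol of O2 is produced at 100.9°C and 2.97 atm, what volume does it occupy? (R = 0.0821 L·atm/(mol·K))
T = 100.9°C + 273.15 = 374.05 K
V = nRT/P = (2.63 × 0.0821 × 374.05) / 2.97
V = 27.19 L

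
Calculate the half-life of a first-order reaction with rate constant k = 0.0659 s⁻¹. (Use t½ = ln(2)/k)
10.52 s

t½ = ln(2)/k = 0.6931/0.0659 = 10.52 s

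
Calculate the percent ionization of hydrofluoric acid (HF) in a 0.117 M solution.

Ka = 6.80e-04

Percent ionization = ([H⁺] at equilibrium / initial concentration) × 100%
Percent ionization = 7.34%

Let x = [H⁺]. Ka = x²/(C - x) ⇒ x² + (6.80e-04)x - (6.80e-04)(0.117) = 0. x = 8.5861e-03. Percent = (8.5861e-03/0.117) × 100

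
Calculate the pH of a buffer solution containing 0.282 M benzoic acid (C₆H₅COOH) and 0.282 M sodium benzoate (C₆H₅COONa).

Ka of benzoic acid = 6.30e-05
pH = 4.20

pKa = -log(6.30e-05) = 4.20. pH = pKa + log([A⁻]/[HA]) = 4.20 + log(0.282/0.282)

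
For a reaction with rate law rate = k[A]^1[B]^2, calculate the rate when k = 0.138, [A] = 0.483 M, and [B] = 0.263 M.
0.00461 M/s

rate = k·[A]^1·[B]^2 = 0.138·(0.483)^1·(0.263)^2 = 0.138·0.483·0.069169 = 0.00461 M/s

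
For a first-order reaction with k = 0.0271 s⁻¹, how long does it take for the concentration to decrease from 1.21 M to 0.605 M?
25.58 s

From ln[A] = ln[A]₀ - k·t: t = ln([A]₀/[A])/k = ln(1.21/0.605)/0.0271 = ln(2.0000)/0.0271 = 0.6931/0.0271 = 25.58 s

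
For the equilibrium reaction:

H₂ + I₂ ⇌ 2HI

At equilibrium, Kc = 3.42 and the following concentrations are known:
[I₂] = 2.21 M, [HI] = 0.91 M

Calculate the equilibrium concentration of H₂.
[H₂] = 0.1096 M

Kc = ([HI]^2) / ([H₂] × [I₂]) = 3.42
[H₂]^1 = (product terms)/(Kc · other reactant terms) = 0.8281 / (3.42 · 2.21) = 0.10956
[H₂] = 0.1096 M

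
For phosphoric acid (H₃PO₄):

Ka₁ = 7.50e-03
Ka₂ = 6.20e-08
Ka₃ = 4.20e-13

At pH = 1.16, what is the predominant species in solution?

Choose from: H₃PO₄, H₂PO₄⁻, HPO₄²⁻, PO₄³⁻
H₃PO₄

pKa1 = 2.12, pKa2 = 7.21, pKa3 = 12.38. Each pKa is the crossover between adjacent species; pH = 1.16 lies in the region where H₃PO₄ predominates.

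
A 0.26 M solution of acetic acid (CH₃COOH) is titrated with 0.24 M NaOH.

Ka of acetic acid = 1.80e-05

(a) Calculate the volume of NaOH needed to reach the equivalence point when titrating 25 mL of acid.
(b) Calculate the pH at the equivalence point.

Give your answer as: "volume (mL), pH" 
V = 27.1 mL, pH = 8.92

(a) At equivalence: moles acid = moles base.
moles acid = 0.26 × 0.025 = 0.0065 mol; V_NaOH = 0.0065/0.24 = 0.02708 L = 27.1 mL.
(b) At equivalence, all acid → conjugate base A⁻ at [A⁻] = 0.0065/0.05208 = 0.1248 M.
Kb = Kw/Ka = 1.0e-14/1.80e-05 = 5.556e-10; [OH⁻] = √(Kb·[A⁻]) = 8.327e-06; pOH = 5.08; pH = 14 − pOH = 8.92.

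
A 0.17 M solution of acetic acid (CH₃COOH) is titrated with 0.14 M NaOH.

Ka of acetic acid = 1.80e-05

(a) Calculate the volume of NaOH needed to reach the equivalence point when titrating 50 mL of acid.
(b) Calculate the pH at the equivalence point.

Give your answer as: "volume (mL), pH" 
V = 60.7 mL, pH = 8.81

(a) At equivalence: moles acid = moles base.
moles acid = 0.17 × 0.05 = 0.0085 mol; V_NaOH = 0.0085/0.14 = 0.06071 L = 60.7 mL.
(b) At equivalence, all acid → conjugate base A⁻ at [A⁻] = 0.0085/0.1107 = 0.07677 M.
Kb = Kw/Ka = 1.0e-14/1.80e-05 = 5.556e-10; [OH⁻] = √(Kb·[A⁻]) = 6.531e-06; pOH = 5.19; pH = 14 − pOH = 8.81.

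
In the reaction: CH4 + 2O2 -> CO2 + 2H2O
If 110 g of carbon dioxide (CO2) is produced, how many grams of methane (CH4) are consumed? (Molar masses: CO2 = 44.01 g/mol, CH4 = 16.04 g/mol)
Moles of CO2 = 110 g ÷ 44.01 g/mol = 2.49943 mol
Mole ratio: 1 mol CH4 / 1 mol CO2
Moles of CH4 = 2.49943 × (1/1) = 2.49943 mol
Mass of CH4 = 2.49943 mol × 16.04 g/mol = 40.09 g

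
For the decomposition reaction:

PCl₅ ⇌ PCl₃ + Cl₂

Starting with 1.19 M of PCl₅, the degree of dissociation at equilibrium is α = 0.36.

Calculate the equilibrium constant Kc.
K_c = 0.2410

x = α·[A]₀ = 0.36 × 1.19 = 0.4284 M dissociated.
At eq: [PCl₅] = 1.19 − 0.4284 = 0.7616 M; [PCl₃] = [Cl₂] = x = 0.4284 M.
Kc = [PCl₃][Cl₂]/[PCl₅] = (0.4284)²/0.7616 = 0.241.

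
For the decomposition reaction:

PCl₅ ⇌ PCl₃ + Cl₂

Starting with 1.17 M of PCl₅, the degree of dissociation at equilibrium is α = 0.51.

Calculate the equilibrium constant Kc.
K_c = 0.6211

x = α·[A]₀ = 0.51 × 1.17 = 0.5967 M dissociated.
At eq: [PCl₅] = 1.17 − 0.5967 = 0.5733 M; [PCl₃] = [Cl₂] = x = 0.5967 M.
Kc = [PCl₃][Cl₂]/[PCl₅] = (0.5967)²/0.5733 = 0.6211.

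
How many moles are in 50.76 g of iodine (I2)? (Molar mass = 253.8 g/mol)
Moles = 50.76 g ÷ 253.8 g/mol = 0.2 mol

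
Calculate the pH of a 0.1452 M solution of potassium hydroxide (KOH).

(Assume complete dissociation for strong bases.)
pH = 13.16

[OH⁻] = 0.1452 M for strong base. pOH = -log[OH⁻] = 0.84, pH = 14 - pOH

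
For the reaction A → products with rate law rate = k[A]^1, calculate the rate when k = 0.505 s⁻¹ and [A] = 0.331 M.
0.1672 M/s

rate = k·[A]^1 = 0.505·(0.331)^1 = 0.505·0.331 = 0.1672 M/s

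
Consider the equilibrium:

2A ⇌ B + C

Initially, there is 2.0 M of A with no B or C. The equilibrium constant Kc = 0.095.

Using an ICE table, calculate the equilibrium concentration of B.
[B] = 0.381 M

ICE: [A] = 2.0 − 2x, [B] = [C] = x.
Kc = x²/(2.0 − 2x)² = 0.095 ⇒ √Kc = x/(2.0 − 2x).
x = √0.095·2.0/(1 + 2√0.095) = 0.30822·2.0/1.6164 = 0.38136.
[B] = x = 0.381 M.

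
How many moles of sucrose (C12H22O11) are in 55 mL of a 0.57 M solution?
Moles = Molarity × Volume (L)
Moles = 0.57 M × 0.055 L = 0.03135 mol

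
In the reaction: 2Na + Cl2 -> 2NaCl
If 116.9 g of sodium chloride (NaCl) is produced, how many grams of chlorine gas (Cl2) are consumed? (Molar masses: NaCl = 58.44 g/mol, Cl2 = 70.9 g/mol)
Moles of NaCl = 116.9 g ÷ 58.44 g/mol = 2.00034 mol
Mole ratio: 1 mol Cl2 / 2 mol NaCl
Moles of Cl2 = 2.00034 × (1/2) = 1.00017 mol
Mass of Cl2 = 1.00017 mol × 70.9 g/mol = 70.91 g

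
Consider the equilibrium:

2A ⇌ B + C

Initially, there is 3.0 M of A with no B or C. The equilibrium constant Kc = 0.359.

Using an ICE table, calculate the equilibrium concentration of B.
[B] = 0.818 M

ICE: [A] = 3.0 − 2x, [B] = [C] = x.
Kc = x²/(3.0 − 2x)² = 0.359 ⇒ √Kc = x/(3.0 − 2x).
x = √0.359·3.0/(1 + 2√0.359) = 0.59917·3.0/2.1983 = 0.81766.
[B] = x = 0.818 M.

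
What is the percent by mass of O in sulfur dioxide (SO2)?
Mass of O in formula = 16.0 × 2 = 32 g/mol
Molar mass = 64.07 g/mol
% O = (32/64.07) × 100% = 49.95%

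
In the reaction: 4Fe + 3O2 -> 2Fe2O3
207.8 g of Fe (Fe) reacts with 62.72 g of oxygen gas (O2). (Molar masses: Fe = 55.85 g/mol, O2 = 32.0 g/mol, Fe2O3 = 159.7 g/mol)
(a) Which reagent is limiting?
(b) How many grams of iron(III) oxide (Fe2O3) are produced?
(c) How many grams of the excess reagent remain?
(a) O2, (b) 208.7 g, (c) 61.85 g

Moles of Fe = 207.8 g ÷ 55.85 g/mol = 3.72068 mol
Moles of O2 = 62.72 g ÷ 32.0 g/mol = 1.96 mol
Moles ÷ coefficient: Fe: 3.72068/4 = 0.9302, O2: 1.96/3 = 0.6533
(a) O2 has the smaller value, so O2 is the limiting reagent.
(b) Moles of Fe2O3 = 1.96 mol O2 × (2/3) = 1.30667 mol; mass = 1.30667 mol × 159.7 g/mol = 208.7 g
(c) Fe consumed = 1.96 × (4/3) = 2.61333 mol; remaining = 3.72068 − 2.61333 = 1.10735 mol; mass = 1.10735 mol × 55.85 g/mol = 61.85 g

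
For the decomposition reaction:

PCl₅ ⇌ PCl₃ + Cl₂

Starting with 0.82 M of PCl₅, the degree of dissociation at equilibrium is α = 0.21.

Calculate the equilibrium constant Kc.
K_c = 0.0458

x = α·[A]₀ = 0.21 × 0.82 = 0.1722 M dissociated.
At eq: [PCl₅] = 0.82 − 0.1722 = 0.6478 M; [PCl₃] = [Cl₂] = x = 0.1722 M.
Kc = [PCl₃][Cl₂]/[PCl₅] = (0.1722)²/0.6478 = 0.04577.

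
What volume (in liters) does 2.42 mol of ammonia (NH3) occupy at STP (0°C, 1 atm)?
At STP, 1 mol of gas occupies 22.4 L
Volume = 2.42 mol × 22.4 L/mol = 54.21 L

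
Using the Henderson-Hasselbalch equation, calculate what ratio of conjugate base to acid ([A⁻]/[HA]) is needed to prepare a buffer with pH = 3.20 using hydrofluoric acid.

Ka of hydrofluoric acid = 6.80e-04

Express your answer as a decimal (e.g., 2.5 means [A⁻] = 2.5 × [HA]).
[A⁻]/[HA] = 1.078

pKa = −log(6.80e-04) = 3.1675. pH = pKa + log([A⁻]/[HA]). 3.20 = 3.1675 + log(ratio). log(ratio) = 3.20 − 3.1675 = 0.0325. ratio = 10^(0.0325) = 1.078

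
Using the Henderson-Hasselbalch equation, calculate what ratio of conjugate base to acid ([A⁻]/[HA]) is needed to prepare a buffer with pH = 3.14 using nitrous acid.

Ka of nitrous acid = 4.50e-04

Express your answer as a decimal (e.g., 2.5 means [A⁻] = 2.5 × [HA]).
[A⁻]/[HA] = 0.621

pKa = −log(4.50e-04) = 3.3468. pH = pKa + log([A⁻]/[HA]). 3.14 = 3.3468 + log(ratio). log(ratio) = 3.14 − 3.3468 = -0.2068. ratio = 10^(-0.2068) = 0.621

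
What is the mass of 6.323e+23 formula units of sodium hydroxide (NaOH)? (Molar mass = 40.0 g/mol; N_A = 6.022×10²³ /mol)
Moles = 6.323e+23 ÷ 6.022×10²³ = 1.04998 mol
Mass = 1.04998 mol × 40.0 g/mol = 42 g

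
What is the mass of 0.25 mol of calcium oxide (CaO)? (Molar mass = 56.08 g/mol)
Mass = 0.25 mol × 56.08 g/mol = 14.02 g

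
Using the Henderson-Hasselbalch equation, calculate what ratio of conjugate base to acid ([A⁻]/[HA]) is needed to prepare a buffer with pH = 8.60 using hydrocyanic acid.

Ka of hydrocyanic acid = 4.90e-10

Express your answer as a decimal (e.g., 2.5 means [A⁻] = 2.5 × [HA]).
[A⁻]/[HA] = 0.195

pKa = −log(4.90e-10) = 9.3098. pH = pKa + log([A⁻]/[HA]). 8.60 = 9.3098 + log(ratio). log(ratio) = 8.60 − 9.3098 = -0.7098. ratio = 10^(-0.7098) = 0.195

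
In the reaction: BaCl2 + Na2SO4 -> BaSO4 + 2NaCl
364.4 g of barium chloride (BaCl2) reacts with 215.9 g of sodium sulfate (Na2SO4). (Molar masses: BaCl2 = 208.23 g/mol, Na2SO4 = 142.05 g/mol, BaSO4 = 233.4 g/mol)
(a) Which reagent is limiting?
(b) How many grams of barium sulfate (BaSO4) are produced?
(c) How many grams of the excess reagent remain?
(a) Na2SO4, (b) 354.7 g, (c) 47.91 g

Moles of BaCl2 = 364.4 g ÷ 208.23 g/mol = 1.74999 mol
Moles of Na2SO4 = 215.9 g ÷ 142.05 g/mol = 1.51989 mol
Moles ÷ coefficient: BaCl2: 1.74999/1 = 1.75, Na2SO4: 1.51989/1 = 1.52
(a) Na2SO4 has the smaller value, so Na2SO4 is the limiting reagent.
(b) Moles of BaSO4 = 1.51989 mol Na2SO4 × (1/1) = 1.51989 mol; mass = 1.51989 mol × 233.4 g/mol = 354.7 g
(c) BaCl2 consumed = 1.51989 × (1/1) = 1.51989 mol; remaining = 1.74999 − 1.51989 = 0.230101 mol; mass = 0.230101 mol × 208.23 g/mol = 47.91 g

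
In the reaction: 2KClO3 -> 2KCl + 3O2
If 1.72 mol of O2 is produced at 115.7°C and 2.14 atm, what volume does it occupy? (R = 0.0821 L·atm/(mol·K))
T = 115.7°C + 273.15 = 388.85 K
V = nRT/P = (1.72 × 0.0821 × 388.85) / 2.14
V = 25.66 L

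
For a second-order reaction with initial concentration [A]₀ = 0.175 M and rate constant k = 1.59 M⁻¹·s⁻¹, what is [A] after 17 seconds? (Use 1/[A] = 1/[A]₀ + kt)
0.0305 M

1/[A] = 1/[A]₀ + k·t = 1/0.175 + (1.59)·(17) = 5.7143 + 27.0300 = 32.7443
[A] = 1/32.7443 = 0.0305 M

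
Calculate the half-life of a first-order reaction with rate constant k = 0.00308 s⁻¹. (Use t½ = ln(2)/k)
225.05 s

t½ = ln(2)/k = 0.6931/0.00308 = 225.05 s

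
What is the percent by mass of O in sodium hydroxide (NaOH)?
Mass of O in formula = 16.0 × 1 = 16 g/mol
Molar mass = 40.0 g/mol
% O = (16/40.0) × 100% = 40.00%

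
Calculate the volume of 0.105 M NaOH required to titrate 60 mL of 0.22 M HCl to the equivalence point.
V_{base} = 125.7 mL

At equivalence: moles acid = moles base.
moles HCl = 0.22 M × 0.06 L = 0.0132 mol
V_NaOH = 0.0132 mol ÷ 0.105 M = 0.1257 L = 125.7 mL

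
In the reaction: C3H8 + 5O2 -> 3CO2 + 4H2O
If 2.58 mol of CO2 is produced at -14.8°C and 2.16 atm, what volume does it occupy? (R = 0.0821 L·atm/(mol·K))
T = -14.8°C + 273.15 = 258.35 K
V = nRT/P = (2.58 × 0.0821 × 258.35) / 2.16
V = 25.33 L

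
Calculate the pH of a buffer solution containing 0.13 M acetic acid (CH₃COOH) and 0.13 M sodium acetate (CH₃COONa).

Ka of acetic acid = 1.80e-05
pH = 4.74

pKa = -log(1.80e-05) = 4.74. pH = pKa + log([A⁻]/[HA]) = 4.74 + log(0.13/0.13)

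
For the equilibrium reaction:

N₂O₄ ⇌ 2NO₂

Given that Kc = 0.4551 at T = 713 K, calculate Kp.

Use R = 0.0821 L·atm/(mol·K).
K_p = 26.6403

Δn = (moles gaseous products) − (moles gaseous reactants) = 1
T = 713 K; RT = 0.0821 × 713 = 58.5373
Kp = Kc·(RT)^Δn = 0.4551 × (58.5373)^1 = 0.4551 × 58.5373 = 26.6403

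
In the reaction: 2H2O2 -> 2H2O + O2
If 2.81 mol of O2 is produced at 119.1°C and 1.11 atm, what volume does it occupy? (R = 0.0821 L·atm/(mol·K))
T = 119.1°C + 273.15 = 392.25 K
V = nRT/P = (2.81 × 0.0821 × 392.25) / 1.11
V = 81.52 L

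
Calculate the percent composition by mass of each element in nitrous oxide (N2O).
N: 63.65%, O: 36.35%

Molar mass of N2O = 44.02 g/mol
% N = (2 × 14.01) / 44.02 × 100% = 28.02 / 44.02 × 100% = 63.65%
% O = (1 × 16.0) / 44.02 × 100% = 16 / 44.02 × 100% = 36.35%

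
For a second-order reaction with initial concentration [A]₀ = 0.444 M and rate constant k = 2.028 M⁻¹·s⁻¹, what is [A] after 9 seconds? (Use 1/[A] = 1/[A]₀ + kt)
0.0488 M

1/[A] = 1/[A]₀ + k·t = 1/0.444 + (2.028)·(9) = 2.2523 + 18.2520 = 20.5043
[A] = 1/20.5043 = 0.0488 M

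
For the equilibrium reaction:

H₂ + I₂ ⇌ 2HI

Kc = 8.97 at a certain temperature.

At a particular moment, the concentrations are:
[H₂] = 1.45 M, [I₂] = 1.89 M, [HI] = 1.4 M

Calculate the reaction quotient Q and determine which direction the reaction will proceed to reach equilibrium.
Q = 0.715, Q < K, reaction proceeds forward (toward products)

Q = ([HI]^2) / ([H₂] × [I₂])
  = ((1.4)^2) / ((1.45)·(1.89)) = 1.96/2.7405 = 0.7152
Since Q = 0.7152 < Kc = 8.97, the reaction proceeds forward (toward products) to reach equilibrium.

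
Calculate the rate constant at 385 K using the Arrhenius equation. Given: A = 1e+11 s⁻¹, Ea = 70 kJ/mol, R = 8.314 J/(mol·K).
3.18e+01 s⁻¹

k = A·exp(-Ea/(R·T)) = 1e+11·exp(-70000/(8.314·385)) = 1e+11·exp(-21.8689) = 1e+11·3.1802e-10 = 3.18e+01 s⁻¹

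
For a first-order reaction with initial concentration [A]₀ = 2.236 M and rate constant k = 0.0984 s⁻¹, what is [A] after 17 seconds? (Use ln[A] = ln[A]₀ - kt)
0.4197 M

ln[A] = ln[A]₀ - k·t = ln(2.236) - (0.0984)·(17) = 0.8047 - 1.6728 = -0.8681
[A] = e^(-0.8681) = 0.4197 M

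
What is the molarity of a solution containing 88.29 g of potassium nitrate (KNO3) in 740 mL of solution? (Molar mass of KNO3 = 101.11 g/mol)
Moles of KNO3 = 88.29 g ÷ 101.11 g/mol = 0.873207 mol
Volume = 740 mL = 0.74 L
Molarity = 0.873207 mol ÷ 0.74 L = 1.18 M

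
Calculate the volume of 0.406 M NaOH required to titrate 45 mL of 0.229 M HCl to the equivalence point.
V_{base} = 25.4 mL

At equivalence: moles acid = moles base.
moles HCl = 0.229 M × 0.045 L = 0.010305 mol
V_NaOH = 0.010305 mol ÷ 0.406 M = 0.02538 L = 25.4 mL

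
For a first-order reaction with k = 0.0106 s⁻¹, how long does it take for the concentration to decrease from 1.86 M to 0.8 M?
79.60 s

From ln[A] = ln[A]₀ - k·t: t = ln([A]₀/[A])/k = ln(1.86/0.8)/0.0106 = ln(2.3250)/0.0106 = 0.8437/0.0106 = 79.60 s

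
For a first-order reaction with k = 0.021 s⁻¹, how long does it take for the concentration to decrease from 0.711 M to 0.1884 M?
63.24 s

From ln[A] = ln[A]₀ - k·t: t = ln([A]₀/[A])/k = ln(0.711/0.1884)/0.021 = ln(3.7739)/0.021 = 1.3281/0.021 = 63.24 s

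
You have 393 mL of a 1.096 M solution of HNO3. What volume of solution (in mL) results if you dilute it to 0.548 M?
Using M₁V₁ = M₂V₂:
1.096 × 393 = 0.548 × V₂
V₂ = (1.096 × 393) / 0.548 = 786 mL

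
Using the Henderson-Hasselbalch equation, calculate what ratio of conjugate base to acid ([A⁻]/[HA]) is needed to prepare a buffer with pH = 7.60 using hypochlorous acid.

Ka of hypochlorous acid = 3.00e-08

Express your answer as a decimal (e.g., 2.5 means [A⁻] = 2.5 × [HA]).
[A⁻]/[HA] = 1.194

pKa = −log(3.00e-08) = 7.5229. pH = pKa + log([A⁻]/[HA]). 7.60 = 7.5229 + log(ratio). log(ratio) = 7.60 − 7.5229 = 0.0771. ratio = 10^(0.0771) = 1.194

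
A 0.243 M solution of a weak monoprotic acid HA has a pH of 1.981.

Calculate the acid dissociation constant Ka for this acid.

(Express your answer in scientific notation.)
K_a = 4.69e-04

[H⁺] = 10^(−pH) = 10^(−1.981) = 1.045e-02 M. For HA ⇌ H⁺ + A⁻, Ka = x²/(C − x) = (1.045e-02)²/(0.243 − 1.045e-02) = 4.69e-04.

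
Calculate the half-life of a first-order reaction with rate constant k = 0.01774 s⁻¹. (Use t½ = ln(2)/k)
39.07 s

t½ = ln(2)/k = 0.6931/0.01774 = 39.07 s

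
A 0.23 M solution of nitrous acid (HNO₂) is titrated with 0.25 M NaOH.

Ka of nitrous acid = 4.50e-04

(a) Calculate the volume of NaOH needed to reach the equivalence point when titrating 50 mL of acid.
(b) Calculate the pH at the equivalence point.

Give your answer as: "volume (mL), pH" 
V = 46.0 mL, pH = 8.21

(a) At equivalence: moles acid = moles base.
moles acid = 0.23 × 0.05 = 0.0115 mol; V_NaOH = 0.0115/0.25 = 0.046 L = 46.0 mL.
(b) At equivalence, all acid → conjugate base A⁻ at [A⁻] = 0.0115/0.096 = 0.1198 M.
Kb = Kw/Ka = 1.0e-14/4.50e-04 = 2.222e-11; [OH⁻] = √(Kb·[A⁻]) = 1.632e-06; pOH = 5.79; pH = 14 − pOH = 8.21.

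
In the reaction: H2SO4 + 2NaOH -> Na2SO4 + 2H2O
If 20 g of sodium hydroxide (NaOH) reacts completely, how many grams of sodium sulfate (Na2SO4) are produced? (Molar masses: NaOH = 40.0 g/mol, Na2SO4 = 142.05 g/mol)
Moles of NaOH = 20 g ÷ 40.0 g/mol = 0.5 mol
Mole ratio: 1 mol Na2SO4 / 2 mol NaOH
Moles of Na2SO4 = 0.5 × (1/2) = 0.25 mol
Mass of Na2SO4 = 0.25 mol × 142.05 g/mol = 35.51 g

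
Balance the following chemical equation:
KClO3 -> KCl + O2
Balanced equation:
2KClO3 -> 2KCl + 3O2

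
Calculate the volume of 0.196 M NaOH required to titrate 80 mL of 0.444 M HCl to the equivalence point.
V_{base} = 181.2 mL

At equivalence: moles acid = moles base.
moles HCl = 0.444 M × 0.08 L = 0.03552 mol
V_NaOH = 0.03552 mol ÷ 0.196 M = 0.1812 L = 181.2 mL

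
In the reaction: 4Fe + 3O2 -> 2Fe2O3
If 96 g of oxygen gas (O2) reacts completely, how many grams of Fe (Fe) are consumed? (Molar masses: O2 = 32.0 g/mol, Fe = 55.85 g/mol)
Moles of O2 = 96 g ÷ 32.0 g/mol = 3 mol
Mole ratio: 4 mol Fe / 3 mol O2
Moles of Fe = 3 × (4/3) = 4 mol
Mass of Fe = 4 mol × 55.85 g/mol = 223.4 g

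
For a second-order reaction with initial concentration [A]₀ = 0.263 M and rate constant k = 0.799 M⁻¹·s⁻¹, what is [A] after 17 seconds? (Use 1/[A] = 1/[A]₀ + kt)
0.0575 M

1/[A] = 1/[A]₀ + k·t = 1/0.263 + (0.799)·(17) = 3.8023 + 13.5830 = 17.3853
[A] = 1/17.3853 = 0.0575 M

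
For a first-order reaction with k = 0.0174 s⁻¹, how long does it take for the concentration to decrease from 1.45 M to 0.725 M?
39.84 s

From ln[A] = ln[A]₀ - k·t: t = ln([A]₀/[A])/k = ln(1.45/0.725)/0.0174 = ln(2.0000)/0.0174 = 0.6931/0.0174 = 39.84 s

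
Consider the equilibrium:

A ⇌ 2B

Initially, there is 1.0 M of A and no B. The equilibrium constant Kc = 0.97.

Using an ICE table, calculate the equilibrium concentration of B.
[B] = 0.772 M

ICE: [A] = 1.0 − x, [B] = 2x.
Kc = (2x)²/(1.0 − x) = 0.97 ⇒ 4x² + 0.97x − 0.97 = 0.
x = (−0.97 + √(0.97² + 4·4·0.97))/(2·4) = (−0.97 + √16.461)/8 = 0.3859.
[B] = 2x = 0.772 M.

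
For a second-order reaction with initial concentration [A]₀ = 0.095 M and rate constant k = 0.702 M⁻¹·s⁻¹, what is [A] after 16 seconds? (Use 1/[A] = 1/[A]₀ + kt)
0.0460 M

1/[A] = 1/[A]₀ + k·t = 1/0.095 + (0.702)·(16) = 10.5263 + 11.2320 = 21.7583
[A] = 1/21.7583 = 0.0460 M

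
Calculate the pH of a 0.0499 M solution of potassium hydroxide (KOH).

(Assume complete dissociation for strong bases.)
pH = 12.70

[OH⁻] = 0.0499 M for strong base. pOH = -log[OH⁻] = 1.30, pH = 14 - pOH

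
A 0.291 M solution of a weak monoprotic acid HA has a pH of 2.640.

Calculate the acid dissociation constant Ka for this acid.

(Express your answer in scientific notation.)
K_a = 1.82e-05

[H⁺] = 10^(−pH) = 10^(−2.640) = 2.291e-03 M. For HA ⇌ H⁺ + A⁻, Ka = x²/(C − x) = (2.291e-03)²/(0.291 − 2.291e-03) = 1.82e-05.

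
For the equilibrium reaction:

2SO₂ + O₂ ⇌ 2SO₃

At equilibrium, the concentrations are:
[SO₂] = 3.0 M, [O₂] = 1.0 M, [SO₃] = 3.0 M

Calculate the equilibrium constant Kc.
K_c = 1.0000

Kc = ([SO₃]^2) / ([SO₂]^2 × [O₂])
   = ((3.0)^2) / ((3.0)^2·(1.0))
   = 9 / 9 = 1.0000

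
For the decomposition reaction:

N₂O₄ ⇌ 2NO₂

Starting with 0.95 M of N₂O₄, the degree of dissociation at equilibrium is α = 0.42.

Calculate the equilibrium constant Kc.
K_c = 1.1557

x = α·[A]₀ = 0.42 × 0.95 = 0.399 M dissociated.
At eq: [N₂O₄] = 0.95 − 0.399 = 0.551 M; [NO₂] = 2x = 0.798 M.
Kc = [NO₂]²/[N₂O₄] = (0.798)²/0.551 = 1.156.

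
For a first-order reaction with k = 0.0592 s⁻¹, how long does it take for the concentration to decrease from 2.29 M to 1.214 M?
10.72 s

From ln[A] = ln[A]₀ - k·t: t = ln([A]₀/[A])/k = ln(2.29/1.214)/0.0592 = ln(1.8863)/0.0592 = 0.6346/0.0592 = 10.72 s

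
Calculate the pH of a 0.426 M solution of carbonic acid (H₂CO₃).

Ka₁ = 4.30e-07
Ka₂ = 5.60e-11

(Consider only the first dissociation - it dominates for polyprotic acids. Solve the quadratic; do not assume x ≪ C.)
pH = 3.37

x² + Ka₁·x − Ka₁·C = 0 with Ka₁ = 4.30e-07, C = 0.426.
x = (−Ka₁ + √(Ka₁² + 4·Ka₁·C))/2 = 4.2778e-04 M, so pH = 3.37.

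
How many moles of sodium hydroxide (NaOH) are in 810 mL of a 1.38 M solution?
Moles = Molarity × Volume (L)
Moles = 1.38 M × 0.81 L = 1.118 mol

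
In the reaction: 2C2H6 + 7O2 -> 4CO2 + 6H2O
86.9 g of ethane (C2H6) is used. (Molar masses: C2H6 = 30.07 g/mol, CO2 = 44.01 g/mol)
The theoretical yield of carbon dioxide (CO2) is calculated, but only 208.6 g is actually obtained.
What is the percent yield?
Moles of C2H6 = 86.9 g ÷ 30.07 g/mol = 2.88992 mol
Mole ratio: 4 mol CO2 / 2 mol C2H6
Moles of CO2 = 2.88992 × (4/2) = 5.77985 mol
Theoretical yield = 5.77985 mol × 44.01 g/mol = 254.37 g
Actual yield = 208.6 g
Percent yield = (208.6 / 254.37) × 100% = 82.0%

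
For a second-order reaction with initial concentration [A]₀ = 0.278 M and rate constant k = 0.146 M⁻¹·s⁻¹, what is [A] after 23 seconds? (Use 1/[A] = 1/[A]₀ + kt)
0.1438 M

1/[A] = 1/[A]₀ + k·t = 1/0.278 + (0.146)·(23) = 3.5971 + 3.3580 = 6.9551
[A] = 1/6.9551 = 0.1438 M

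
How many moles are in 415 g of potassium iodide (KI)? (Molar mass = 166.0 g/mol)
Moles = 415 g ÷ 166.0 g/mol = 2.5 mol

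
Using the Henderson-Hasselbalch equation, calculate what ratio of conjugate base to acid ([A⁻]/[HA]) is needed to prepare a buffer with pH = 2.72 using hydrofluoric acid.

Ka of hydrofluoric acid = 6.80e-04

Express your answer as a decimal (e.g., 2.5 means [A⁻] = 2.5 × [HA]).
[A⁻]/[HA] = 0.357

pKa = −log(6.80e-04) = 3.1675. pH = pKa + log([A⁻]/[HA]). 2.72 = 3.1675 + log(ratio). log(ratio) = 2.72 − 3.1675 = -0.4475. ratio = 10^(-0.4475) = 0.357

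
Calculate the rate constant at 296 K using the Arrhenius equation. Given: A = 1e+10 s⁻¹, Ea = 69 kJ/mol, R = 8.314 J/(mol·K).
6.66e-03 s⁻¹

k = A·exp(-Ea/(R·T)) = 1e+10·exp(-69000/(8.314·296)) = 1e+10·exp(-28.0380) = 1e+10·6.6564e-13 = 6.66e-03 s⁻¹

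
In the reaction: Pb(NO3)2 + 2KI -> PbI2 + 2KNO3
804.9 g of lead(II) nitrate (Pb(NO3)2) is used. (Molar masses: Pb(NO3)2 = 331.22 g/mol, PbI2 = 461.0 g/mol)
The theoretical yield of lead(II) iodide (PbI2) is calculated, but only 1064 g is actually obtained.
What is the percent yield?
Moles of Pb(NO3)2 = 804.9 g ÷ 331.22 g/mol = 2.43011 mol
Mole ratio: 1 mol PbI2 / 1 mol Pb(NO3)2
Moles of PbI2 = 2.43011 × (1/1) = 2.43011 mol
Theoretical yield = 2.43011 mol × 461.0 g/mol = 1120.3 g
Actual yield = 1064 g
Percent yield = (1064 / 1120.3) × 100% = 95.0%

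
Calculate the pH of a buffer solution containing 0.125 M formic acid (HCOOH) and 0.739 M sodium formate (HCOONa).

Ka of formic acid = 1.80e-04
pH = 4.52

pKa = -log(1.80e-04) = 3.74. pH = pKa + log([A⁻]/[HA]) = 3.74 + log(0.739/0.125)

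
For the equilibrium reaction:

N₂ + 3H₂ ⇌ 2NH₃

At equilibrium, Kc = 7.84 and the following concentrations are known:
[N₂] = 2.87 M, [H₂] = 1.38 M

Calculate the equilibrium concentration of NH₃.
[NH₃] = 7.6898 M

Kc = ([NH₃]^2) / ([N₂] × [H₂]^3) = 7.84
[NH₃]^2 = Kc · (reactant terms)/(other product terms) = 7.84 · 7.5426 / 1 = 59.134
[NH₃] = (59.134)^(1/2) = 7.6898 M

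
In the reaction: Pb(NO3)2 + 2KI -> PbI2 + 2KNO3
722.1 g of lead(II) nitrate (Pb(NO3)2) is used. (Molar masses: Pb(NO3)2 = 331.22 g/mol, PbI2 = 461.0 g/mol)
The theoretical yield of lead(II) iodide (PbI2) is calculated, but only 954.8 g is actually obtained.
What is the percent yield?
Moles of Pb(NO3)2 = 722.1 g ÷ 331.22 g/mol = 2.18012 mol
Mole ratio: 1 mol PbI2 / 1 mol Pb(NO3)2
Moles of PbI2 = 2.18012 × (1/1) = 2.18012 mol
Theoretical yield = 2.18012 mol × 461.0 g/mol = 1005 g
Actual yield = 954.8 g
Percent yield = (954.8 / 1005) × 100% = 95.0%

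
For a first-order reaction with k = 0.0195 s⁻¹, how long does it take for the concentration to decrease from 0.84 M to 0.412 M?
36.53 s

From ln[A] = ln[A]₀ - k·t: t = ln([A]₀/[A])/k = ln(0.84/0.412)/0.0195 = ln(2.0388)/0.0195 = 0.7124/0.0195 = 36.53 s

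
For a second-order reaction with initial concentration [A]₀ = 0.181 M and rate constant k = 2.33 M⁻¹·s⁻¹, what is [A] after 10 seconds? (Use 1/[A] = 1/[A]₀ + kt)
0.0347 M

1/[A] = 1/[A]₀ + k·t = 1/0.181 + (2.33)·(10) = 5.5249 + 23.3000 = 28.8249
[A] = 1/28.8249 = 0.0347 M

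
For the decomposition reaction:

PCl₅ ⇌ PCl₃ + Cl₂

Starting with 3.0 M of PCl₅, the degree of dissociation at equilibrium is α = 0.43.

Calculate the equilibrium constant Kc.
K_c = 0.9732

x = α·[A]₀ = 0.43 × 3.0 = 1.29 M dissociated.
At eq: [PCl₅] = 3.0 − 1.29 = 1.71 M; [PCl₃] = [Cl₂] = x = 1.29 M.
Kc = [PCl₃][Cl₂]/[PCl₅] = (1.29)²/1.71 = 0.9732.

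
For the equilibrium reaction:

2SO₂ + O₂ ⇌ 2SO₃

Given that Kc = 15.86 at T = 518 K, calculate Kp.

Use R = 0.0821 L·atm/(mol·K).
K_p = 0.3729

Δn = (moles gaseous products) − (moles gaseous reactants) = -1
T = 518 K; RT = 0.0821 × 518 = 42.5278
Kp = Kc·(RT)^Δn = 15.86 × (42.5278)^-1 = 15.86 × 0.023514 = 0.3729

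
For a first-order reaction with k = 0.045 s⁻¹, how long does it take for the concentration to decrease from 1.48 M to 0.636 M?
18.77 s

From ln[A] = ln[A]₀ - k·t: t = ln([A]₀/[A])/k = ln(1.48/0.636)/0.045 = ln(2.3270)/0.045 = 0.8446/0.045 = 18.77 s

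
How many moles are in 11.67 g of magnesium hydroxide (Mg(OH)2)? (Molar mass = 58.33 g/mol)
Moles = 11.67 g ÷ 58.33 g/mol = 0.2001 mol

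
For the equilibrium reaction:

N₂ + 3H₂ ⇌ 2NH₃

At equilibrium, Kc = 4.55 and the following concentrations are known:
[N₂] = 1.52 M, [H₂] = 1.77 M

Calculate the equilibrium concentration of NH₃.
[NH₃] = 6.1928 M

Kc = ([NH₃]^2) / ([N₂] × [H₂]^3) = 4.55
[NH₃]^2 = Kc · (reactant terms)/(other product terms) = 4.55 · 8.4288 / 1 = 38.351
[NH₃] = (38.351)^(1/2) = 6.1928 M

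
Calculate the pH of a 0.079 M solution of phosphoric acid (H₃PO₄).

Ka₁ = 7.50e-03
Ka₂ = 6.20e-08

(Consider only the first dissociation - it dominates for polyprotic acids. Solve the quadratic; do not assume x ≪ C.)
pH = 1.68

x² + Ka₁·x − Ka₁·C = 0 with Ka₁ = 7.50e-03, C = 0.079.
x = (−Ka₁ + √(Ka₁² + 4·Ka₁·C))/2 = 2.0878e-02 M, so pH = 1.68.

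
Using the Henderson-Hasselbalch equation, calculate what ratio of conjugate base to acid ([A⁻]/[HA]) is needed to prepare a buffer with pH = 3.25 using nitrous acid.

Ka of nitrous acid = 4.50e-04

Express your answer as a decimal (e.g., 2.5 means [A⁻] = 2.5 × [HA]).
[A⁻]/[HA] = 0.800

pKa = −log(4.50e-04) = 3.3468. pH = pKa + log([A⁻]/[HA]). 3.25 = 3.3468 + log(ratio). log(ratio) = 3.25 − 3.3468 = -0.0968. ratio = 10^(-0.0968) = 0.800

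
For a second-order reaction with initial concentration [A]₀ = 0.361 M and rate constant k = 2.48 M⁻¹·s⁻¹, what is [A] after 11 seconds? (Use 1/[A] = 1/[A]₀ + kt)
0.0333 M

1/[A] = 1/[A]₀ + k·t = 1/0.361 + (2.48)·(11) = 2.7701 + 27.2800 = 30.0501
[A] = 1/30.0501 = 0.0333 M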